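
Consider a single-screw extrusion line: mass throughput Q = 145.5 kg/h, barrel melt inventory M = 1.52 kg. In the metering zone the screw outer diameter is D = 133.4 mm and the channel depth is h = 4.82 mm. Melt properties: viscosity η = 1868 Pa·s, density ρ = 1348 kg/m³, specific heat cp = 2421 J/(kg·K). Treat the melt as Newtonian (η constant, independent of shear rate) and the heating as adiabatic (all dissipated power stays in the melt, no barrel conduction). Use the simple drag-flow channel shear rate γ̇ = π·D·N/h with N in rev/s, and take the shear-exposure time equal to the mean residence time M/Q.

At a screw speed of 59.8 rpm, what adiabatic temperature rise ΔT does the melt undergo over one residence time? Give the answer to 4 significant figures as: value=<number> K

Throughput in SI: Q_s = 145.5 kg/h ÷ 3600 s/h = 0.0404167 kg/s
Mean residence time: t_res = M/Q_s = 1.52 kg / 0.0404167 kg/s = 37.6082 s
D = 133.4 mm = 0.1334 m;  h = 4.82 mm = 0.00482 m;  N = 59.8 rpm / 60 = 0.996667 rev/s
γ̇ = π·D·N / h = π · 0.1334 · 0.996667 / 0.00482 = 86.658 s⁻¹
Adiabatic rise: ΔT = η γ̇² t_res / (ρ cp) = 1868·(86.658)²·37.6082 / (1348·2421) = 161.656 K

value=161.7 K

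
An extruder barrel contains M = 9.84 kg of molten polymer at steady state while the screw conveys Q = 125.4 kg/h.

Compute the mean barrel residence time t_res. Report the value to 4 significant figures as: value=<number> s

Q_s = Q / 3600 = 125.4 / 3600 = 0.0348333 kg/s
Mean residence time: t_res = M/Q_s = 9.84 kg / 0.0348333 kg/s = 282.488 s

value=282.5 s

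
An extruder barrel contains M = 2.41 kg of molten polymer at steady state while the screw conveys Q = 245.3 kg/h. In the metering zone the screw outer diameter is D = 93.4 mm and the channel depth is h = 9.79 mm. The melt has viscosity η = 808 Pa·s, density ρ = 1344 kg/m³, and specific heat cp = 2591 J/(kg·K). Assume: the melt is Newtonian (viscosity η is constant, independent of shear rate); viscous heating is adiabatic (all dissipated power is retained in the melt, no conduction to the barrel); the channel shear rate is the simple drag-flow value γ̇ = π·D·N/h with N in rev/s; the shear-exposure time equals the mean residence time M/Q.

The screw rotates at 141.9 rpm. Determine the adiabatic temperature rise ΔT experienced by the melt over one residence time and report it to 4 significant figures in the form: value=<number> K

value=41.23 K

Convert throughput: Q = 245.3 kg/h = 245.3/3600 = 0.0681389 kg/s
Mean residence time: t_res = M/Q_s = 2.41 kg / 0.0681389 kg/s = 35.3689 s
D = 93.4 mm = 0.0934 m;  h = 9.79 mm = 0.00979 m;  N = 141.9 rpm / 60 = 2.365 rev/s
Shear rate: γ̇ = πDN/h = π·0.0934·2.365/0.00979 = 70.8835 s⁻¹
ΔT = η·γ̇²·t_res / (ρ·cp) = 808 · (70.8835)² · 35.3689 / (1344 · 2591) = 41.2342 K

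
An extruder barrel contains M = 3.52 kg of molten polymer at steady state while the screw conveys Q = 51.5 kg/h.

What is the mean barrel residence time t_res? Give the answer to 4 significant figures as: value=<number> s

value=246.1 s

Q_s = Q / 3600 = 51.5 / 3600 = 0.0143056 kg/s
Mean residence time: t_res = M/Q_s = 3.52 kg / 0.0143056 kg/s = 246.058 s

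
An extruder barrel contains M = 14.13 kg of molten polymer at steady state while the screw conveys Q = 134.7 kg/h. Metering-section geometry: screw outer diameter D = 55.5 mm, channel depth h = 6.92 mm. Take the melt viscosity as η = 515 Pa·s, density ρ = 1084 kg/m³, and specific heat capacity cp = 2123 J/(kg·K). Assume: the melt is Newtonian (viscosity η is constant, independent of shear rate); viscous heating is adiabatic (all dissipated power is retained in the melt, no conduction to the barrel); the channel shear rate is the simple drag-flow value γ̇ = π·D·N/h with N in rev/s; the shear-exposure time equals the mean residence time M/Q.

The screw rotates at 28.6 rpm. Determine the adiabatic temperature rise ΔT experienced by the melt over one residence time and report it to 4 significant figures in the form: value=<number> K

value=12.19 K

Convert throughput: Q = 134.7 kg/h = 134.7/3600 = 0.0374167 kg/s
t_res = M / Q_s = 14.13 ÷ 0.0374167 = 377.639 s
Convert to SI: D = 0.0555 m, h = 0.00692 m, N = 28.6/60 = 0.476667 rev/s
Shear rate: γ̇ = πDN/h = π·0.0555·0.476667/0.00692 = 12.0102 s⁻¹
ΔT = η·γ̇²·t_res / (ρ·cp) = 515 · (12.0102)² · 377.639 / (1084 · 2123) = 12.1901 K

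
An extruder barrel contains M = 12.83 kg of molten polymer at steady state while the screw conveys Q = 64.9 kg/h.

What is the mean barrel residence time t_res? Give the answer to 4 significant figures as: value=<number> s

value=711.7 s

Q_s = Q / 3600 = 64.9 / 3600 = 0.0180278 kg/s
Mean residence time: t_res = M/Q_s = 12.83 kg / 0.0180278 kg/s = 711.68 s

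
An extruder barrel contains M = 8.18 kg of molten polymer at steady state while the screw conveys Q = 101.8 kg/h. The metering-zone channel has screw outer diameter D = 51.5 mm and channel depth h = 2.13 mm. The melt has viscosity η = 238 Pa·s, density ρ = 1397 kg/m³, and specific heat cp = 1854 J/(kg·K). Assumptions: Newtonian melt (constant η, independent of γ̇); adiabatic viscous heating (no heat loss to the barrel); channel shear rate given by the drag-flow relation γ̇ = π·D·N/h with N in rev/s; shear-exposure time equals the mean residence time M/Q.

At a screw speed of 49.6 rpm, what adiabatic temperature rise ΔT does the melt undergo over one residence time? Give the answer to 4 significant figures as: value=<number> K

Convert throughput: Q = 101.8 kg/h = 101.8/3600 = 0.0282778 kg/s
Mean residence time: t_res = M/Q_s = 8.18 kg / 0.0282778 kg/s = 289.273 s
Convert to SI: D = 0.0515 m, h = 0.00213 m, N = 49.6/60 = 0.826667 rev/s
γ̇ = π D N / h = (π)(0.0515)(0.826667) / 0.00213 = 62.7925 s⁻¹
Adiabatic rise: ΔT = η γ̇² t_res / (ρ cp) = 238·(62.7925)²·289.273 / (1397·1854) = 104.808 K

value=104.8 K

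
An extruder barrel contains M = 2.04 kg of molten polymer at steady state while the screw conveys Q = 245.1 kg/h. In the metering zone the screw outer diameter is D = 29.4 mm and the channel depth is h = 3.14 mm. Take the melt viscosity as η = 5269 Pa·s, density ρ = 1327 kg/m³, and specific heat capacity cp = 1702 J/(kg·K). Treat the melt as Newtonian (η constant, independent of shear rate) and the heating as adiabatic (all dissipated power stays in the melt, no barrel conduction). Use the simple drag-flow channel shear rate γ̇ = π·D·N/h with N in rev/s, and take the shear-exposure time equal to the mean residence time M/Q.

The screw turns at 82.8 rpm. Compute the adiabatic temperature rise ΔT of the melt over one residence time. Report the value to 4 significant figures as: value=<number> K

Throughput in SI: Q_s = 245.1 kg/h ÷ 3600 s/h = 0.0680833 kg/s
t_res = M / Q_s = 2.04 / 0.0680833 = 29.9633 s
Geometry in metres: D = 29.4 mm → 0.0294 m, h = 3.14 mm → 0.00314 m; screw speed N = 82.8 rpm = 1.38 rev/s
Shear rate: γ̇ = πDN/h = π·0.0294·1.38/0.00314 = 40.5926 s⁻¹
ΔT = η·γ̇²·t_res / (ρ·cp) = 5269 · (40.5926)² · 29.9633 / (1327 · 1702) = 115.181 K

value=115.2 K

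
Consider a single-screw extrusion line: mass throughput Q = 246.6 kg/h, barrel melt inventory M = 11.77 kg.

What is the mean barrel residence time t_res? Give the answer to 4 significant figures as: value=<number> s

Throughput in SI: Q_s = 246.6 kg/h ÷ 3600 s/h = 0.0685 kg/s
Mean residence time: t_res = M/Q_s = 11.77 kg / 0.0685 kg/s = 171.825 s

value=171.8 s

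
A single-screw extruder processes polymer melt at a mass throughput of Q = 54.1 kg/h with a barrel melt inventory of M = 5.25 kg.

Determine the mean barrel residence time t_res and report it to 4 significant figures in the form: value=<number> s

Convert throughput: Q = 54.1 kg/h = 54.1/3600 = 0.0150278 kg/s
Mean residence time: t_res = M/Q_s = 5.25 kg / 0.0150278 kg/s = 349.353 s

value=349.4 s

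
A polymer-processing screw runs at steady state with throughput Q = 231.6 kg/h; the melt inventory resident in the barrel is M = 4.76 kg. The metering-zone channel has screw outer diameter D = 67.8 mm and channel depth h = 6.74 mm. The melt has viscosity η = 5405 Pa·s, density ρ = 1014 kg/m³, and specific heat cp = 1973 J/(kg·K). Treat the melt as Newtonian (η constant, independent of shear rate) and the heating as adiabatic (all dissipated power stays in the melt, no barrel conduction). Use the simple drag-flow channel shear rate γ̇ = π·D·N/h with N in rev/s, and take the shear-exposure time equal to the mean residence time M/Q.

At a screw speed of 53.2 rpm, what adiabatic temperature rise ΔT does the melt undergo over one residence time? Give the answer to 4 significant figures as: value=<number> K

value=157.0 K

Convert throughput: Q = 231.6 kg/h = 231.6/3600 = 0.0643333 kg/s
t_res = M / Q_s = 4.76 ÷ 0.0643333 = 73.9896 s
Geometry in metres: D = 67.8 mm → 0.0678 m, h = 6.74 mm → 0.00674 m; screw speed N = 53.2 rpm = 0.886667 rev/s
Shear rate: γ̇ = πDN/h = π·0.0678·0.886667/0.00674 = 28.0208 s⁻¹
ΔT = η·γ̇²·t_res/(ρ·cp) = [5405 × 28.0208² × 73.9896] / [1014 × 1973] = 156.95 K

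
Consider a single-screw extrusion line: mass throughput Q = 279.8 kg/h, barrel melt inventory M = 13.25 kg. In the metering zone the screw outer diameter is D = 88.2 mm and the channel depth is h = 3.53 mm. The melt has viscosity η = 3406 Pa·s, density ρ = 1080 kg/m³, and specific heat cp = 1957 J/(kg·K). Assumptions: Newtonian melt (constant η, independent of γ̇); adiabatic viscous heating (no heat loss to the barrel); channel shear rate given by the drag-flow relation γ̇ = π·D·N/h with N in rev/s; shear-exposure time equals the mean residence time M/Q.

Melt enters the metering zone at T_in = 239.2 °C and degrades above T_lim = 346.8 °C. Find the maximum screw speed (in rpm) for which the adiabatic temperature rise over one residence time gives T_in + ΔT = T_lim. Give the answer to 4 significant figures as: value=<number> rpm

value=15.13 rpm

Convert throughput: Q = 279.8 kg/h = 279.8/3600 = 0.0777222 kg/s
Mean residence time: t_res = M/Q_s = 13.25 kg / 0.0777222 kg/s = 170.479 s
Convert to metres: D = 0.0882 m, h = 0.00353 m
ΔT_a = T_lim − T_in = 346.8 °C − 239.2 °C = 107.6 K
γ̇_max² = ΔT_a·ρ·cp/(η·t_res) = 107.6·1080·1957/(3406·170.479) = 391.662 s⁻²
Take the square root: γ̇_max = √(391.662) = 19.7905 s⁻¹
N_max = γ̇_max h / (πD) = 19.7905·0.00353/(π·0.0882) = 0.252123 rev/s → ×60 = 15.1274 rpm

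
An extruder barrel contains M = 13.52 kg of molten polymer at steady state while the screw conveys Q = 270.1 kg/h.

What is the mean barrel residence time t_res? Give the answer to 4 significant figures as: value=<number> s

Throughput in SI: Q_s = 270.1 kg/h ÷ 3600 s/h = 0.0750278 kg/s
t_res = M / Q_s = 13.52 / 0.0750278 = 180.2 s

value=180.2 s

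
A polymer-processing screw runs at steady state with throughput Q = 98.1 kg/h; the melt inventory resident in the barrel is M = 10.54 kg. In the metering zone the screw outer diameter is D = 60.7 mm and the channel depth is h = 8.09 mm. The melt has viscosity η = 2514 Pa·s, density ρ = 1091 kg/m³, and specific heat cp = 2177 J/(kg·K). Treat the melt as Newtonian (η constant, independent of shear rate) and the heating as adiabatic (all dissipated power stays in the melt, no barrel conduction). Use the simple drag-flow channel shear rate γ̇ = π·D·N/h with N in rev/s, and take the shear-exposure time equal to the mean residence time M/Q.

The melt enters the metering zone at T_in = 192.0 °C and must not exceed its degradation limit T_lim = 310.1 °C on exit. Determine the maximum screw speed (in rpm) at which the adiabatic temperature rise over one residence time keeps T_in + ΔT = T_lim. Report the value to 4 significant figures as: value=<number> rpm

Q_s = Q / 3600 = 98.1 / 3600 = 0.02725 kg/s
t_res = M / Q_s = 10.54 / 0.02725 = 386.789 s
Geometry in SI: D = 60.7 mm → 0.0607 m, h = 8.09 mm → 0.00809 m
ΔT_a = T_lim − T_in = 310.1 − 192.0 = 118.1 K
γ̇_max² = ΔT_a·ρ·cp/(η·t_res) = 118.1·1091·2177/(2514·386.789) = 288.465 s⁻²
Take the square root: γ̇_max = √(288.465) = 16.9843 s⁻¹
N_max = γ̇_max·h / (π·D) = 16.9843 · 0.00809 / (π · 0.0607) = 0.720538 rev/s = 43.2323 rpm

value=43.23 rpm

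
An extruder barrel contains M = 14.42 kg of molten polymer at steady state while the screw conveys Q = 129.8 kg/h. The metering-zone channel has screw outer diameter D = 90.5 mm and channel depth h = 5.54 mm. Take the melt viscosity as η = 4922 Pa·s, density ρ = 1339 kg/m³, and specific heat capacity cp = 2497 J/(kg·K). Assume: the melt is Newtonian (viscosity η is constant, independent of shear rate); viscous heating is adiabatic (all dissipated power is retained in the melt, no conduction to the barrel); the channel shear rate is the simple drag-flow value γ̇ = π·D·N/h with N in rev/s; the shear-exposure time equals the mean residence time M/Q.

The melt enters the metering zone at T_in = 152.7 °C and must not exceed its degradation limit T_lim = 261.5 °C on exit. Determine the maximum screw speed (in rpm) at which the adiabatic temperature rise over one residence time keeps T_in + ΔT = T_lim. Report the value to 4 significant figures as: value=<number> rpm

Throughput in SI: Q_s = 129.8 kg/h ÷ 3600 s/h = 0.0360556 kg/s
Mean residence time: t_res = M/Q_s = 14.42 kg / 0.0360556 kg/s = 399.938 s
Geometry in SI: D = 90.5 mm → 0.0905 m, h = 5.54 mm → 0.00554 m
Allowable rise: ΔT_a = T_lim − T_in = 261.5 − 152.7 = 108.8 K
γ̇_max² = ΔT_a·ρ·cp / (η·t_res) = [108.8 × 1339 × 2497] / [4922 × 399.938] = 184.796 s⁻²
γ̇_max = √184.796 = 13.594 s⁻¹
Solve γ̇ = πDN/h for N: N_max = γ̇_max·h/(π·D) = 13.594 × 0.00554 / (π × 0.0905) = 0.264885 rev/s = 15.8931 rpm

value=15.89 rpm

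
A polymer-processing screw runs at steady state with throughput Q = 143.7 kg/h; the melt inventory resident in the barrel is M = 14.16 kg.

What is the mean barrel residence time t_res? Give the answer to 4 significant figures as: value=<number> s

Throughput in SI: Q_s = 143.7 kg/h ÷ 3600 s/h = 0.0399167 kg/s
t_res = M / Q_s = 14.16 ÷ 0.0399167 = 354.739 s

value=354.7 s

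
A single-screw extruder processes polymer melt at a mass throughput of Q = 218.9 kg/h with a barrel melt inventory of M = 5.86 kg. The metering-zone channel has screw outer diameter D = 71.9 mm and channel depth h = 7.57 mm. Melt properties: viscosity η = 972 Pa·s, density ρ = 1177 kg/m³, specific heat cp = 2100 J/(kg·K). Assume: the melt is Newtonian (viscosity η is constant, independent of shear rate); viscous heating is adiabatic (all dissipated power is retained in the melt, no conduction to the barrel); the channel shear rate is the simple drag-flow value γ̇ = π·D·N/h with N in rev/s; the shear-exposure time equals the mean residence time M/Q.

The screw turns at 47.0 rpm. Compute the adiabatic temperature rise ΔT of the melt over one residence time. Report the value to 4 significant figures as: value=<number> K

value=20.71 K

Q_s = Q / 3600 = 218.9 / 3600 = 0.0608056 kg/s
Mean residence time: t_res = M/Q_s = 5.86 kg / 0.0608056 kg/s = 96.3728 s
Convert to SI: D = 0.0719 m, h = 0.00757 m, N = 47.0/60 = 0.783333 rev/s
γ̇ = π D N / h = (π)(0.0719)(0.783333) / 0.00757 = 23.3738 s⁻¹
ΔT = η·γ̇²·t_res/(ρ·cp) = [972 × 23.3738² × 96.3728] / [1177 × 2100] = 20.7054 K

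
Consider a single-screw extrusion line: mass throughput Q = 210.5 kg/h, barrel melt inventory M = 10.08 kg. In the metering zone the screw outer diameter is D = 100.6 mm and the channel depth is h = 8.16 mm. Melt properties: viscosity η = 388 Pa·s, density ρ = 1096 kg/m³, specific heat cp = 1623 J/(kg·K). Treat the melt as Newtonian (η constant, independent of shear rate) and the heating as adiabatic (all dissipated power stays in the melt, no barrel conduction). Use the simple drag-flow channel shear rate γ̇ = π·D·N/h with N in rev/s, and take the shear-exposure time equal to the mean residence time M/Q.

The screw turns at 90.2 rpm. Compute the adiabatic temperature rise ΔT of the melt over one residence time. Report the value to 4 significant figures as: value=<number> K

value=127.5 K

Q_s = Q / 3600 = 210.5 / 3600 = 0.0584722 kg/s
t_res = M / Q_s = 10.08 / 0.0584722 = 172.39 s
D = 100.6 mm = 0.1006 m;  h = 8.16 mm = 0.00816 m;  N = 90.2 rpm / 60 = 1.50333 rev/s
γ̇ = π·D·N / h = π · 0.1006 · 1.50333 / 0.00816 = 58.2255 s⁻¹
ΔT = η·γ̇²·t_res/(ρ·cp) = [388 × 58.2255² × 172.39] / [1096 × 1623] = 127.479 K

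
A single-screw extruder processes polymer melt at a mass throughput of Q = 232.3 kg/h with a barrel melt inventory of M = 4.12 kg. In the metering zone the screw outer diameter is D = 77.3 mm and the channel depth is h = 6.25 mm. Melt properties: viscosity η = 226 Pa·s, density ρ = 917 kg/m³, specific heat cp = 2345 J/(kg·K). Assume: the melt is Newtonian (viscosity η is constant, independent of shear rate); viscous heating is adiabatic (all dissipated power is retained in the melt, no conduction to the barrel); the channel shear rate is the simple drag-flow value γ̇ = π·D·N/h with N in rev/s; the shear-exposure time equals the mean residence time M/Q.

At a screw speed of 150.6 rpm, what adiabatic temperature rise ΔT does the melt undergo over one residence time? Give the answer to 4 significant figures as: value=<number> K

value=63.83 K

Convert throughput: Q = 232.3 kg/h = 232.3/3600 = 0.0645278 kg/s
t_res = M / Q_s = 4.12 / 0.0645278 = 63.8485 s
D = 77.3 mm = 0.0773 m;  h = 6.25 mm = 0.00625 m;  N = 150.6 rpm / 60 = 2.51 rev/s
γ̇ = π·D·N / h = π · 0.0773 · 2.51 / 0.00625 = 97.5266 s⁻¹
Adiabatic rise: ΔT = η γ̇² t_res / (ρ cp) = 226·(97.5266)²·63.8485 / (917·2345) = 63.8253 K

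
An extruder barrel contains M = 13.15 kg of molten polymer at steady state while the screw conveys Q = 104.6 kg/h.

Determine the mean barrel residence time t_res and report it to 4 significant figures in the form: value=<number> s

value=452.6 s

Q_s = Q / 3600 = 104.6 / 3600 = 0.0290556 kg/s
t_res = M / Q_s = 13.15 / 0.0290556 = 452.581 s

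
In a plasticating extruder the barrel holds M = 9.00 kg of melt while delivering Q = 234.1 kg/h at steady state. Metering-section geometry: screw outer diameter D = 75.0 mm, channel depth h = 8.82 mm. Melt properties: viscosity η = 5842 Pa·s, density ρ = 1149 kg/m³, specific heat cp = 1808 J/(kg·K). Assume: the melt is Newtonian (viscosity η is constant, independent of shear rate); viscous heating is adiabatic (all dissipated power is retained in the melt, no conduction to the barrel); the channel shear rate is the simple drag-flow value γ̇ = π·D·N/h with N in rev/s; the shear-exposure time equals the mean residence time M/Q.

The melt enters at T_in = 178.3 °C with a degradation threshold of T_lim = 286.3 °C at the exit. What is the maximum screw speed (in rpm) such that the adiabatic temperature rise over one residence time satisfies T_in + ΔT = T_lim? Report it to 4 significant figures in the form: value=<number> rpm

Q_s = Q / 3600 = 234.1 / 3600 = 0.0650278 kg/s
t_res = M / Q_s = 9.00 / 0.0650278 = 138.402 s
Convert to metres: D = 0.075 m, h = 0.00882 m
ΔT_a = T_lim − T_in = 286.3 − 178.3 = 108 K
γ̇_max² = ΔT_a·ρ·cp/(η·t_res) = 108·1149·1808/(5842·138.402) = 277.483 s⁻²
γ̇_max = √277.483 = 16.6578 s⁻¹
Solve γ̇ = πDN/h for N: N_max = γ̇_max·h/(π·D) = 16.6578 × 0.00882 / (π × 0.075) = 0.623557 rev/s = 37.4134 rpm

value=37.41 rpm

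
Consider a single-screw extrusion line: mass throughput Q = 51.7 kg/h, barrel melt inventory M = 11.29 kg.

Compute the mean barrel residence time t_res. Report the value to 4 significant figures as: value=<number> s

Throughput in SI: Q_s = 51.7 kg/h ÷ 3600 s/h = 0.0143611 kg/s
t_res = M / Q_s = 11.29 ÷ 0.0143611 = 786.151 s

value=786.2 s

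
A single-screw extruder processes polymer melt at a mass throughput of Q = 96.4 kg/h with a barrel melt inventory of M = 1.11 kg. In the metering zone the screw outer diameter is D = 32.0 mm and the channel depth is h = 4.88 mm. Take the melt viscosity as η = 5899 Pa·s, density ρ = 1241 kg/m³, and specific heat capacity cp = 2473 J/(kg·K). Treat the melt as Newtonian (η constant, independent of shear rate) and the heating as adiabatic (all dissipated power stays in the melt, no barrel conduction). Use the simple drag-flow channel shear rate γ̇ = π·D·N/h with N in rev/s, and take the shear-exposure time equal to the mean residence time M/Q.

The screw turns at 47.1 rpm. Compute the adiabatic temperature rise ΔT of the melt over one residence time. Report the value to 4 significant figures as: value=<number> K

Throughput in SI: Q_s = 96.4 kg/h ÷ 3600 s/h = 0.0267778 kg/s
t_res = M / Q_s = 1.11 ÷ 0.0267778 = 41.4523 s
Geometry in metres: D = 32.0 mm → 0.032 m, h = 4.88 mm → 0.00488 m; screw speed N = 47.1 rpm = 0.785 rev/s
γ̇ = π·D·N / h = π · 0.032 · 0.785 / 0.00488 = 16.1715 s⁻¹
Adiabatic rise: ΔT = η γ̇² t_res / (ρ cp) = 5899·(16.1715)²·41.4523 / (1241·2473) = 20.8368 K

value=20.84 K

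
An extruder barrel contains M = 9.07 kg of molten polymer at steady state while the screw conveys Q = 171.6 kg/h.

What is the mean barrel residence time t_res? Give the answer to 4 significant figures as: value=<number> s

Q_s = Q / 3600 = 171.6 / 3600 = 0.0476667 kg/s
Mean residence time: t_res = M/Q_s = 9.07 kg / 0.0476667 kg/s = 190.28 s

value=190.3 s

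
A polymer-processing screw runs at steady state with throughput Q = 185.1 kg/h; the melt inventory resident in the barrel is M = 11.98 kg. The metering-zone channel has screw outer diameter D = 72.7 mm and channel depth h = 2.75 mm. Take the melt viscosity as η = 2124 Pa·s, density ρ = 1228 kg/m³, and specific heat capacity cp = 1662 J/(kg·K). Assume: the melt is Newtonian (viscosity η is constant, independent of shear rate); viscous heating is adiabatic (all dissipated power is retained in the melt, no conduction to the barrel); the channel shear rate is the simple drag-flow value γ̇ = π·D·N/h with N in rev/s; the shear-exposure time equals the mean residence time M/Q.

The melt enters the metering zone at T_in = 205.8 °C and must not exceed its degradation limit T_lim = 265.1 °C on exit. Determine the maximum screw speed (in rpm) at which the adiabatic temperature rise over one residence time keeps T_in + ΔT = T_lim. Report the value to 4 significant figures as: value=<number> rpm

value=11.30 rpm

Throughput in SI: Q_s = 185.1 kg/h ÷ 3600 s/h = 0.0514167 kg/s
t_res = M / Q_s = 11.98 / 0.0514167 = 232.998 s
Geometry in SI: D = 72.7 mm → 0.0727 m, h = 2.75 mm → 0.00275 m
ΔT_a = T_lim − T_in = 265.1 °C − 205.8 °C = 59.3 K
Invert ΔT = ηγ̇²t_res/(ρcp) for γ̇: γ̇_max² = ΔT_a ρ cp / (η t_res) = 59.3·1228·1662 / (2124·232.998) = 244.555 s⁻²
Take the square root: γ̇_max = √(244.555) = 15.6383 s⁻¹
N_max = γ̇_max·h / (π·D) = 15.6383 · 0.00275 / (π · 0.0727) = 0.188294 rev/s = 11.2976 rpm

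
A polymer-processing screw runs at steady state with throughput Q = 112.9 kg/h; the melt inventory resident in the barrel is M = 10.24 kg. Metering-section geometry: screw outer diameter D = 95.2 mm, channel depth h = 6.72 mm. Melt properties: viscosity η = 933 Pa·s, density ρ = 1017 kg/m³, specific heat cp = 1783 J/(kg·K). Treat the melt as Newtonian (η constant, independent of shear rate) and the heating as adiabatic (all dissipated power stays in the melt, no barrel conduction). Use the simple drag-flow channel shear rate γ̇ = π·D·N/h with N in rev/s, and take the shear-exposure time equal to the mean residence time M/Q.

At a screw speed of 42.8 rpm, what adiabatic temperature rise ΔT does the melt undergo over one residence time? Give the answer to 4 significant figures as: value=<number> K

Convert throughput: Q = 112.9 kg/h = 112.9/3600 = 0.0313611 kg/s
Mean residence time: t_res = M/Q_s = 10.24 kg / 0.0313611 kg/s = 326.519 s
Convert to SI: D = 0.0952 m, h = 0.00672 m, N = 42.8/60 = 0.713333 rev/s
γ̇ = π·D·N / h = π · 0.0952 · 0.713333 / 0.00672 = 31.7475 s⁻¹
ΔT = η·γ̇²·t_res / (ρ·cp) = 933 · (31.7475)² · 326.519 / (1017 · 1783) = 169.332 K

value=169.3 K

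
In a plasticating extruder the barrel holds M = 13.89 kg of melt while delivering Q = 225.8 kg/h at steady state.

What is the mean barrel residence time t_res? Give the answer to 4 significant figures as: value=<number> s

Convert throughput: Q = 225.8 kg/h = 225.8/3600 = 0.0627222 kg/s
t_res = M / Q_s = 13.89 ÷ 0.0627222 = 221.453 s

value=221.5 s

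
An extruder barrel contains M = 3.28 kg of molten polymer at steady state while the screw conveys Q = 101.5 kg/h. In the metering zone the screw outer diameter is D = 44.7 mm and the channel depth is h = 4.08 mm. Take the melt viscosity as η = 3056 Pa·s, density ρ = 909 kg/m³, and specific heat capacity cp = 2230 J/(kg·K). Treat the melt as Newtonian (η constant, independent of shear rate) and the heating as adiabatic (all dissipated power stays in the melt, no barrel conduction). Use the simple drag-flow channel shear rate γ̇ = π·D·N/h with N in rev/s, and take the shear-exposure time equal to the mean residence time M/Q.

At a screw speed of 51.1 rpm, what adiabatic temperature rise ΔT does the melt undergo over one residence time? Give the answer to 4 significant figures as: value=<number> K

Throughput in SI: Q_s = 101.5 kg/h ÷ 3600 s/h = 0.0281944 kg/s
t_res = M / Q_s = 3.28 ÷ 0.0281944 = 116.335 s
Geometry in metres: D = 44.7 mm → 0.0447 m, h = 4.08 mm → 0.00408 m; screw speed N = 51.1 rpm = 0.851667 rev/s
Shear rate: γ̇ = πDN/h = π·0.0447·0.851667/0.00408 = 29.3134 s⁻¹
Adiabatic rise: ΔT = η γ̇² t_res / (ρ cp) = 3056·(29.3134)²·116.335 / (909·2230) = 150.705 K

value=150.7 K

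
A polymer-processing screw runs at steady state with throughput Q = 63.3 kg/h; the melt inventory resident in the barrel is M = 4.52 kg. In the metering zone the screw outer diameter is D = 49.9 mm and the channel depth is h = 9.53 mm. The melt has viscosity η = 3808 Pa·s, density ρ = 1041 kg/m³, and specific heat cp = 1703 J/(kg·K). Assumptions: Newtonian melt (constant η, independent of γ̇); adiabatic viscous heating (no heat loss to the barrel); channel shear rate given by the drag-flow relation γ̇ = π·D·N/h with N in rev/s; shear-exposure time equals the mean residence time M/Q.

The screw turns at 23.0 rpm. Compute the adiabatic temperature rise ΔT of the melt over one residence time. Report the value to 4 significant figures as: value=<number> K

Throughput in SI: Q_s = 63.3 kg/h ÷ 3600 s/h = 0.0175833 kg/s
t_res = M / Q_s = 4.52 / 0.0175833 = 257.062 s
Geometry in metres: D = 49.9 mm → 0.0499 m, h = 9.53 mm → 0.00953 m; screw speed N = 23.0 rpm = 0.383333 rev/s
γ̇ = π D N / h = (π)(0.0499)(0.383333) / 0.00953 = 6.30571 s⁻¹
ΔT = η·γ̇²·t_res / (ρ·cp) = 3808 · (6.30571)² · 257.062 / (1041 · 1703) = 21.9552 K

value=21.96 K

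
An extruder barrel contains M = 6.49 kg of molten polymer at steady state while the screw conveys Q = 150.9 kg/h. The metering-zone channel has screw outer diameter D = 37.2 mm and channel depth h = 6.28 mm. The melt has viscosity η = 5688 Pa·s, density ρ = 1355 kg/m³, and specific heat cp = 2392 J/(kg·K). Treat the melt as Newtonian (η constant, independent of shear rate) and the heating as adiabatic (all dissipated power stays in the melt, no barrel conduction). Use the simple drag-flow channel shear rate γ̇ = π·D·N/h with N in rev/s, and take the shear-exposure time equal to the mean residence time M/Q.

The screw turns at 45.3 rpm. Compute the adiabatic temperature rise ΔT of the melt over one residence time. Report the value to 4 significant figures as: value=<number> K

value=53.64 K

Throughput in SI: Q_s = 150.9 kg/h ÷ 3600 s/h = 0.0419167 kg/s
t_res = M / Q_s = 6.49 ÷ 0.0419167 = 154.831 s
Geometry in metres: D = 37.2 mm → 0.0372 m, h = 6.28 mm → 0.00628 m; screw speed N = 45.3 rpm = 0.755 rev/s
γ̇ = π D N / h = (π)(0.0372)(0.755) / 0.00628 = 14.0501 s⁻¹
ΔT = η·γ̇²·t_res/(ρ·cp) = [5688 × 14.0501² × 154.831] / [1355 × 2392] = 53.6386 K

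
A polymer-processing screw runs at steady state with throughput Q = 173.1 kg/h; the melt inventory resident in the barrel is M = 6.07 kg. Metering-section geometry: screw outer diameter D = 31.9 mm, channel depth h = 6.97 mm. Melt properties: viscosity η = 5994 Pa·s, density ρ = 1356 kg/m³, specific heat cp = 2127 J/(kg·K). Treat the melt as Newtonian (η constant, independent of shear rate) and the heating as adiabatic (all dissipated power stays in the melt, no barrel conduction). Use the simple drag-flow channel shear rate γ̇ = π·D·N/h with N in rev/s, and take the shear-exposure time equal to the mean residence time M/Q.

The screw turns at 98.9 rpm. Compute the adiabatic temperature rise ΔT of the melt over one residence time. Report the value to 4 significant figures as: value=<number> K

Convert throughput: Q = 173.1 kg/h = 173.1/3600 = 0.0480833 kg/s
Mean residence time: t_res = M/Q_s = 6.07 kg / 0.0480833 kg/s = 126.239 s
Convert to SI: D = 0.0319 m, h = 0.00697 m, N = 98.9/60 = 1.64833 rev/s
γ̇ = π D N / h = (π)(0.0319)(1.64833) / 0.00697 = 23.7002 s⁻¹
Adiabatic rise: ΔT = η γ̇² t_res / (ρ cp) = 5994·(23.7002)²·126.239 / (1356·2127) = 147.363 K

value=147.4 K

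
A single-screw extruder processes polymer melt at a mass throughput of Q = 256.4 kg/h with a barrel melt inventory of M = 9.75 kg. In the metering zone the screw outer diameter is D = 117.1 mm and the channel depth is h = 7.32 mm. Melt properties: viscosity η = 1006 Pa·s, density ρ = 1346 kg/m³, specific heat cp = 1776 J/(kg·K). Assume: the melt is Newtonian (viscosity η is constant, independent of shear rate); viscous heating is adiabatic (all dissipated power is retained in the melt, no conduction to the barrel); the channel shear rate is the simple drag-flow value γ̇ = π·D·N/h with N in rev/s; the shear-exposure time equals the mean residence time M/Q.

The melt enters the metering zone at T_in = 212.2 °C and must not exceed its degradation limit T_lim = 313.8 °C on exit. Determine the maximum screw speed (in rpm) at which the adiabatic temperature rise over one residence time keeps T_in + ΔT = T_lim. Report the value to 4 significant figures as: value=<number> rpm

value=50.14 rpm

Convert throughput: Q = 256.4 kg/h = 256.4/3600 = 0.0712222 kg/s
t_res = M / Q_s = 9.75 / 0.0712222 = 136.895 s
Geometry in SI: D = 117.1 mm → 0.1171 m, h = 7.32 mm → 0.00732 m
ΔT_a = T_lim − T_in = 313.8 °C − 212.2 °C = 101.6 K
Invert ΔT = ηγ̇²t_res/(ρcp) for γ̇: γ̇_max² = ΔT_a ρ cp / (η t_res) = 101.6·1346·1776 / (1006·136.895) = 1763.58 s⁻²
γ̇_max = √1763.58 = 41.995 s⁻¹
N_max = γ̇_max·h / (π·D) = 41.995 · 0.00732 / (π · 0.1171) = 0.835606 rev/s = 50.1364 rpm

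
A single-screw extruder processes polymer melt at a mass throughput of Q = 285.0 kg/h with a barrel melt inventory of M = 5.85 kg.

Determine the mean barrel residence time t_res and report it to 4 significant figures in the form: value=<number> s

Convert throughput: Q = 285.0 kg/h = 285.0/3600 = 0.0791667 kg/s
t_res = M / Q_s = 5.85 ÷ 0.0791667 = 73.8947 s

value=73.89 s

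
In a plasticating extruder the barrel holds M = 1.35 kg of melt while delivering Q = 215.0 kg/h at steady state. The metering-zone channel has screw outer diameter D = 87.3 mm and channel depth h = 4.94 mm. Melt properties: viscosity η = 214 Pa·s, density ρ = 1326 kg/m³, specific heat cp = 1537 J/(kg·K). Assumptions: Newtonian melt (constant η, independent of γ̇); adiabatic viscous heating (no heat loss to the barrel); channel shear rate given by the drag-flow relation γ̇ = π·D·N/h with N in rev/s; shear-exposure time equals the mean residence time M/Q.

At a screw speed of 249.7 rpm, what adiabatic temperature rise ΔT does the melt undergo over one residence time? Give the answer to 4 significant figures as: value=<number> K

Q_s = Q / 3600 = 215.0 / 3600 = 0.0597222 kg/s
t_res = M / Q_s = 1.35 ÷ 0.0597222 = 22.6047 s
Convert to SI: D = 0.0873 m, h = 0.00494 m, N = 249.7/60 = 4.16167 rev/s
Shear rate: γ̇ = πDN/h = π·0.0873·4.16167/0.00494 = 231.049 s⁻¹
Adiabatic rise: ΔT = η γ̇² t_res / (ρ cp) = 214·(231.049)²·22.6047 / (1326·1537) = 126.708 K

value=126.7 K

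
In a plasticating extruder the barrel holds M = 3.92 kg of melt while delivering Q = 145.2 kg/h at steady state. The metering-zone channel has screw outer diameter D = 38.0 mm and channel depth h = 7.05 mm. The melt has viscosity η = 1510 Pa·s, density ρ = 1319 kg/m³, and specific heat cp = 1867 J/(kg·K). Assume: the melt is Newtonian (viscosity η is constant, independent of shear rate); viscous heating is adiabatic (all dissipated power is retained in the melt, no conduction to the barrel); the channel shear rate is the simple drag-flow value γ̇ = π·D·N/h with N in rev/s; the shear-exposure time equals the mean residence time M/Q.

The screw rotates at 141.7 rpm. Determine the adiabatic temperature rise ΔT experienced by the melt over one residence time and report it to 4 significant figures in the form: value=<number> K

value=95.31 K

Q_s = Q / 3600 = 145.2 / 3600 = 0.0403333 kg/s
Mean residence time: t_res = M/Q_s = 3.92 kg / 0.0403333 kg/s = 97.1901 s
D = 38.0 mm = 0.038 m;  h = 7.05 mm = 0.00705 m;  N = 141.7 rpm / 60 = 2.36167 rev/s
Shear rate: γ̇ = πDN/h = π·0.038·2.36167/0.00705 = 39.9911 s⁻¹
ΔT = η·γ̇²·t_res / (ρ·cp) = 1510 · (39.9911)² · 97.1901 / (1319 · 1867) = 95.3094 K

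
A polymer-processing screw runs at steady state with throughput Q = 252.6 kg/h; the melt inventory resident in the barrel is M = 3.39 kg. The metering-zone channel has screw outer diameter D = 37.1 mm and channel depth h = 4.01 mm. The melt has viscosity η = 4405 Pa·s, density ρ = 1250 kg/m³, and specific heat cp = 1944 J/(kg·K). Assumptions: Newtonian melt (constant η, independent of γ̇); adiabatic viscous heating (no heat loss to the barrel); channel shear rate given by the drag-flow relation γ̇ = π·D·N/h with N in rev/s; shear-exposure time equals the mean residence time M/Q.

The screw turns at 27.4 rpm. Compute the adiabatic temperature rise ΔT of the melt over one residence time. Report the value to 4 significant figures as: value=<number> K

value=15.43 K

Throughput in SI: Q_s = 252.6 kg/h ÷ 3600 s/h = 0.0701667 kg/s
t_res = M / Q_s = 3.39 ÷ 0.0701667 = 48.3135 s
Geometry in metres: D = 37.1 mm → 0.0371 m, h = 4.01 mm → 0.00401 m; screw speed N = 27.4 rpm = 0.456667 rev/s
Shear rate: γ̇ = πDN/h = π·0.0371·0.456667/0.00401 = 13.2733 s⁻¹
Adiabatic rise: ΔT = η γ̇² t_res / (ρ cp) = 4405·(13.2733)²·48.3135 / (1250·1944) = 15.43 K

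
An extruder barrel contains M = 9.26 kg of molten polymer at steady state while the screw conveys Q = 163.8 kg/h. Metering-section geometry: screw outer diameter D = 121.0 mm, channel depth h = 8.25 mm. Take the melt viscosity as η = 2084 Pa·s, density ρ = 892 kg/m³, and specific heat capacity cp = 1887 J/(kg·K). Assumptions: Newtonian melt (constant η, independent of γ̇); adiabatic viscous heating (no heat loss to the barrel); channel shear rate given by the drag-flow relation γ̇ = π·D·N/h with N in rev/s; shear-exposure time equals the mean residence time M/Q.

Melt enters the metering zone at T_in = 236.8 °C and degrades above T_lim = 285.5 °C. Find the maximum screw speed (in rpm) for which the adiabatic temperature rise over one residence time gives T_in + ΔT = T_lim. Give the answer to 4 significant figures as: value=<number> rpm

value=18.10 rpm

Q_s = Q / 3600 = 163.8 / 3600 = 0.0455 kg/s
t_res = M / Q_s = 9.26 / 0.0455 = 203.516 s
Convert to metres: D = 0.121 m, h = 0.00825 m
Allowable rise: ΔT_a = T_lim − T_in = 285.5 − 236.8 = 48.7 K
γ̇_max² = ΔT_a·ρ·cp/(η·t_res) = 48.7·892·1887/(2084·203.516) = 193.272 s⁻²
γ̇_max = sqrt(193.272) = 13.9022 s⁻¹
N_max = γ̇_max h / (πD) = 13.9022·0.00825/(π·0.121) = 0.301719 rev/s → ×60 = 18.1032 rpm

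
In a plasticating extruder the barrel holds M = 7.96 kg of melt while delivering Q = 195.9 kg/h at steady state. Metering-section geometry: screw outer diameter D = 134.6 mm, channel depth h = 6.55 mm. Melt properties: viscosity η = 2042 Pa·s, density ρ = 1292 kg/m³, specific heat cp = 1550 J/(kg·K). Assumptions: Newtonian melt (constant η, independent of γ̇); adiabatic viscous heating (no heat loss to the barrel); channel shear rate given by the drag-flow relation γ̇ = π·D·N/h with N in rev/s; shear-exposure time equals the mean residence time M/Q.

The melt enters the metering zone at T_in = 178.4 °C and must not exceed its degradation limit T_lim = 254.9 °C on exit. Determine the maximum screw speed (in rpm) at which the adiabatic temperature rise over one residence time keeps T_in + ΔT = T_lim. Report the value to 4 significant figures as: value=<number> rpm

Q_s = Q / 3600 = 195.9 / 3600 = 0.0544167 kg/s
Mean residence time: t_res = M/Q_s = 7.96 kg / 0.0544167 kg/s = 146.279 s
Geometry in SI: D = 134.6 mm → 0.1346 m, h = 6.55 mm → 0.00655 m
Allowable rise: ΔT_a = T_lim − T_in = 254.9 − 178.4 = 76.5 K
γ̇_max² = ΔT_a·ρ·cp/(η·t_res) = 76.5·1292·1550/(2042·146.279) = 512.884 s⁻²
Take the square root: γ̇_max = √(512.884) = 22.6469 s⁻¹
Solve γ̇ = πDN/h for N: N_max = γ̇_max·h/(π·D) = 22.6469 × 0.00655 / (π × 0.1346) = 0.350797 rev/s = 21.0478 rpm

value=21.05 rpm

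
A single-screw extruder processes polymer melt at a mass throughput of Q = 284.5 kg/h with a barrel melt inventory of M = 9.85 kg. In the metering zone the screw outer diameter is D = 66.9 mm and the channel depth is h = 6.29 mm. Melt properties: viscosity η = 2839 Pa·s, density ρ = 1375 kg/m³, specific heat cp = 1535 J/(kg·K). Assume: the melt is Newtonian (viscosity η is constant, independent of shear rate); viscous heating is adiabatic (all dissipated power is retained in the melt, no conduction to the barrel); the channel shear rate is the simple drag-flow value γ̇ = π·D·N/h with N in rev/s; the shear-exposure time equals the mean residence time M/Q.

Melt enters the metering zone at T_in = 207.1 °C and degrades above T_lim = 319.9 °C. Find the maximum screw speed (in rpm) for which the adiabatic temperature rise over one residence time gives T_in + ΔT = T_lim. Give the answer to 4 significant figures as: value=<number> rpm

value=46.58 rpm

Throughput in SI: Q_s = 284.5 kg/h ÷ 3600 s/h = 0.0790278 kg/s
Mean residence time: t_res = M/Q_s = 9.85 kg / 0.0790278 kg/s = 124.64 s
Convert to metres: D = 0.0669 m, h = 0.00629 m
Allowable rise: ΔT_a = T_lim − T_in = 319.9 − 207.1 = 112.8 K
γ̇_max² = ΔT_a·ρ·cp / (η·t_res) = [112.8 × 1375 × 1535] / [2839 × 124.64] = 672.819 s⁻²
γ̇_max = sqrt(672.819) = 25.9388 s⁻¹
Solve γ̇ = πDN/h for N: N_max = γ̇_max·h/(π·D) = 25.9388 × 0.00629 / (π × 0.0669) = 0.77629 rev/s = 46.5774 rpm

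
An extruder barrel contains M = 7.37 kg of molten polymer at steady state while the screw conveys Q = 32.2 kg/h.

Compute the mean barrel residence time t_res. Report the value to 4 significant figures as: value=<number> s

Throughput in SI: Q_s = 32.2 kg/h ÷ 3600 s/h = 0.00894444 kg/s
t_res = M / Q_s = 7.37 / 0.00894444 = 823.975 s

value=824.0 s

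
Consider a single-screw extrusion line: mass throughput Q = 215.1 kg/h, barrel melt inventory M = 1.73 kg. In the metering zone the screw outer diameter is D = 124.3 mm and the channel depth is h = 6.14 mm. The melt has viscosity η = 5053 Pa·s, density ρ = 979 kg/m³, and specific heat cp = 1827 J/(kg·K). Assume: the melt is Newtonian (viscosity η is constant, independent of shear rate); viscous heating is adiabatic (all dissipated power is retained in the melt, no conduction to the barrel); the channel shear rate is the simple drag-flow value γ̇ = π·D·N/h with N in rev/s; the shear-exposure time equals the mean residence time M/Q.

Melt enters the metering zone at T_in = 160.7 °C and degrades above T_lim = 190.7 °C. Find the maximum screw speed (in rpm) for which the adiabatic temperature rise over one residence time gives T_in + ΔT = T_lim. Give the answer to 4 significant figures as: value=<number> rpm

value=18.07 rpm

Q_s = Q / 3600 = 215.1 / 3600 = 0.05975 kg/s
t_res = M / Q_s = 1.73 ÷ 0.05975 = 28.954 s
Geometry in SI: D = 124.3 mm → 0.1243 m, h = 6.14 mm → 0.00614 m
ΔT_a = T_lim − T_in = 190.7 − 160.7 = 30 K
γ̇_max² = ΔT_a·ρ·cp/(η·t_res) = 30·979·1827/(5053·28.954) = 366.763 s⁻²
Take the square root: γ̇_max = √(366.763) = 19.151 s⁻¹
N_max = γ̇_max·h / (π·D) = 19.151 · 0.00614 / (π · 0.1243) = 0.30112 rev/s = 18.0672 rpm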